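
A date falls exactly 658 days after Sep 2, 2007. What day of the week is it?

Sunday

First find the weekday of Sep 2, 2007. Doomsday rule: the anchor day for the 2000s is Tuesday. For year 07: 7÷12 = 0 r 7, and 7÷4 = 1, so 0+7+1 = 8.
Tuesday + 8 ≡ Wednesday — that's 2007's doomsday.
In September the doomsday date is Sep 5.
Sep 2 is 3 days before Sep 5; 3 mod 7 = 3, so Wednesday − 3 = Sunday.
658 mod 7 = 0, so 658 days after a Sunday is Sunday + 0 = Sunday.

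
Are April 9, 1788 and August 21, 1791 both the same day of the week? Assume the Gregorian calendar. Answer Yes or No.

No

From Apr 9, 1788 to Aug 21, 1791 is 1229 days.
1229 mod 7 = 4, so they are different weekdays.
(Apr 9, 1788 is a Wednesday; Aug 21, 1791 is a Sunday.)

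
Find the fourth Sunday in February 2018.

February 1, 2018 is a Thursday.
The first Sunday is therefore February 4 (3 days later).
The fourth Sunday is 4 + 3×7 = February 25.

February 25, 2018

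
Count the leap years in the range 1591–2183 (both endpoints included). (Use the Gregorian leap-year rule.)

Multiples of 4 in [1591,2183]: 148.
Of those, multiples of 100: 6 (not leap unless ÷400).
Multiples of 400: 2.
Leap years = 148 − 6 + 2 = 144.

144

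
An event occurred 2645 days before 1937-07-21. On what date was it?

April 24, 1930

−365 (one year) → Jul 21, 1936 (2280 left).
−366 (one year; includes Feb 29, 1936) → Jul 21, 1935 (1914 left).
−365 (one year) → Jul 21, 1934 (1549 left).
−365 (one year) → Jul 21, 1933 (1184 left).
−365 (one year) → Jul 21, 1932 (819 left).
−366 (one year; includes Feb 29, 1932) → Jul 21, 1931 (453 left).
−365 (one year) → Jul 21, 1930 (88 left).
−21 → Jun 30, 1930 (end of Jun, 30 days; 67 left).
−30 → May 31, 1930 (end of May, 31 days; 37 left).
−31 → Apr 30, 1930 (end of Apr, 30 days; 6 left).
−6 → Apr 24, 1930.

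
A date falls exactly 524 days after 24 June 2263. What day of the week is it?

Tuesday

First find the weekday of Jun 24, 2263. Doomsday rule: the anchor day for the 2200s is Friday. For year 63: 63÷12 = 5 r 3, and 3÷4 = 0, so 5+3+0 = 8.
Friday + 8 ≡ Saturday — that's 2263's doomsday.
In June the doomsday date is Jun 6.
Jun 24 is 18 days after Jun 6; 18 mod 7 = 4, so Saturday + 4 = Wednesday.
524 mod 7 = 6, so 524 days after a Wednesday is Wednesday + 6 = Tuesday.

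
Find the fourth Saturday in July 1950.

July 1, 1950 is a Saturday.
The first Saturday is therefore July 1 (same day).
The fourth Saturday is 1 + 3×7 = July 22.

July 22, 1950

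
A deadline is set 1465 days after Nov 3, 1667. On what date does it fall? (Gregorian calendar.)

+366 (one year; includes Feb 29, 1668) → Nov 3, 1668 (1099 left).
+365 (one year) → Nov 3, 1669 (734 left).
+365 (one year) → Nov 3, 1670 (369 left).
Nov has 30 days: +28 → Dec 1, 1670 (341 left).
Dec has 31 days: +31 → Jan 1, 1671 (310 left).
Jan has 31 days: +31 → Feb 1, 1671 (279 left).
Feb has 28 days: +28 → Mar 1, 1671 (251 left).
Mar has 31 days: +31 → Apr 1, 1671 (220 left).
Apr has 30 days: +30 → May 1, 1671 (190 left).
May has 31 days: +31 → Jun 1, 1671 (159 left).
Jun has 30 days: +30 → Jul 1, 1671 (129 left).
Jul has 31 days: +31 → Aug 1, 1671 (98 left).
Aug has 31 days: +31 → Sep 1, 1671 (67 left).
Sep has 30 days: +30 → Oct 1, 1671 (37 left).
Oct has 31 days: +31 → Nov 1, 1671 (6 left).
+6 → Nov 7, 1671.

November 7, 1671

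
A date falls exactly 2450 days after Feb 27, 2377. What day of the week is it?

Sunday

Feb 27, 2377 is a Sunday.
2450 mod 7 = 0, so 2450 days after a Sunday is Sunday + 0 = Sunday.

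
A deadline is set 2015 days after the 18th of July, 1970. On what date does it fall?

+365 (one year) → Jul 18, 1971 (1650 left).
+366 (one year; includes Feb 29, 1972) → Jul 18, 1972 (1284 left).
+365 (one year) → Jul 18, 1973 (919 left).
+365 (one year) → Jul 18, 1974 (554 left).
+365 (one year) → Jul 18, 1975 (189 left).
Jul has 31 days: +14 → Aug 1, 1975 (175 left).
Aug has 31 days: +31 → Sep 1, 1975 (144 left).
Sep has 30 days: +30 → Oct 1, 1975 (114 left).
Oct has 31 days: +31 → Nov 1, 1975 (83 left).
Nov has 30 days: +30 → Dec 1, 1975 (53 left).
Dec has 31 days: +31 → Jan 1, 1976 (22 left).
+22 → Jan 23, 1976.

January 23, 1976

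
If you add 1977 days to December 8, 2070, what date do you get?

+365 (one year) → Dec 8, 2071 (1612 left).
+366 (one year; includes Feb 29, 2072) → Dec 8, 2072 (1246 left).
+365 (one year) → Dec 8, 2073 (881 left).
+365 (one year) → Dec 8, 2074 (516 left).
+365 (one year) → Dec 8, 2075 (151 left).
Dec has 31 days: +24 → Jan 1, 2076 (127 left).
Jan has 31 days: +31 → Feb 1, 2076 (96 left).
Feb has 29 days: +29 → Mar 1, 2076 (67 left).
Mar has 31 days: +31 → Apr 1, 2076 (36 left).
Apr has 30 days: +30 → May 1, 2076 (6 left).
+6 → May 7, 2076.

May 7, 2076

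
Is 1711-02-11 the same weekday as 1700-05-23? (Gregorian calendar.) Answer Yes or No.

From May 23, 1700 to Feb 11, 1711 is 3916 days.
3916 mod 7 = 3, so they are different weekdays.
(May 23, 1700 is a Sunday; Feb 11, 1711 is a Wednesday.)

No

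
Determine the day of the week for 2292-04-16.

Doomsday rule: the anchor day for the 2200s is Friday. For year 92: 92÷12 = 7 r 8, and 8÷4 = 2, so 7+8+2 = 17.
Friday + 17 ≡ Monday — that's 2292's doomsday.
In April the doomsday date is Apr 4.
Apr 16 is 12 days after Apr 4; 12 mod 7 = 5, so Monday + 5 = Saturday.

Saturday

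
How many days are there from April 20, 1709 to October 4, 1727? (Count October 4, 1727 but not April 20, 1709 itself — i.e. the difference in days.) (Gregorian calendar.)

Apr 20, 1709 → Apr 20, 1710: 365 days.
Apr 20, 1710 → Apr 20, 1711: 365 days.
Apr 20, 1711 → Apr 20, 1712: 366 days (Feb 29, 1712 is in that span).
Apr 20, 1712 → Apr 20, 1713: 365 days.
Apr 20, 1713 → Apr 20, 1714: 365 days.
Apr 20, 1714 → Apr 20, 1715: 365 days.
Apr 20, 1715 → Apr 20, 1716: 366 days (Feb 29, 1716 is in that span).
Apr 20, 1716 → Apr 20, 1717: 365 days.
Apr 20, 1717 → Apr 20, 1718: 365 days.
Apr 20, 1718 → Apr 20, 1719: 365 days.
Apr 20, 1719 → Apr 20, 1720: 366 days (Feb 29, 1720 is in that span).
Apr 20, 1720 → Apr 20, 1721: 365 days.
Apr 20, 1721 → Apr 20, 1722: 365 days.
Apr 20, 1722 → Apr 20, 1723: 365 days.
Apr 20, 1723 → Apr 20, 1724: 366 days (Feb 29, 1724 is in that span).
Apr 20, 1724 → Apr 20, 1725: 365 days.
Apr 20, 1725 → Apr 20, 1726: 365 days.
Apr 20, 1726 → Apr 20, 1727: 365 days.
Apr 20, 1727 → May 20, 1727: 30 days (April has 30).
May 20, 1727 → Jun 20, 1727: 31 days (May has 31).
Jun 20, 1727 → Jul 20, 1727: 30 days (June has 30).
Jul 20, 1727 → Aug 20, 1727: 31 days (July has 31).
Aug 20, 1727 → Sep 20, 1727: 31 days (August has 31).
Sep 20, 1727 → Oct 4, 1727: 14 days.
Total: 6741 days.

6741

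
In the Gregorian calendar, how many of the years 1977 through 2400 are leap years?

Multiples of 4 in [1977,2400]: 106.
Of those, multiples of 100: 5 (not leap unless ÷400).
Multiples of 400: 2.
Leap years = 106 − 5 + 2 = 103.

103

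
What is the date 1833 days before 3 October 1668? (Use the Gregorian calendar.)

−366 (one year; includes Feb 29, 1668) → Oct 3, 1667 (1467 left).
−365 (one year) → Oct 3, 1666 (1102 left).
−365 (one year) → Oct 3, 1665 (737 left).
−365 (one year) → Oct 3, 1664 (372 left).
−3 → Sep 30, 1664 (end of Sep, 30 days; 369 left).
−30 → Aug 31, 1664 (end of Aug, 31 days; 339 left).
−31 → Jul 31, 1664 (end of Jul, 31 days; 308 left).
−31 → Jun 30, 1664 (end of Jun, 30 days; 277 left).
−30 → May 31, 1664 (end of May, 31 days; 247 left).
−31 → Apr 30, 1664 (end of Apr, 30 days; 216 left).
−30 → Mar 31, 1664 (end of Mar, 31 days; 186 left).
−31 → Feb 29, 1664 (end of Feb, 29 days; 155 left).
−29 → Jan 31, 1664 (end of Jan, 31 days; 126 left).
−31 → Dec 31, 1663 (end of Dec, 31 days; 95 left).
−31 → Nov 30, 1663 (end of Nov, 30 days; 64 left).
−30 → Oct 31, 1663 (end of Oct, 31 days; 34 left).
−31 → Sep 30, 1663 (end of Sep, 30 days; 3 left).
−3 → Sep 27, 1663.

September 27, 1663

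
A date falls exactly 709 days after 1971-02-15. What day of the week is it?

Wednesday

First find the weekday of Feb 15, 1971. Doomsday rule: the anchor day for the 1900s is Wednesday. For year 71: 71÷12 = 5 r 11, and 11÷4 = 2, so 5+11+2 = 18.
Wednesday + 18 ≡ Sunday — that's 1971's doomsday.
In February the doomsday date is Feb 28 (1971 is not a leap year).
Feb 15 is 13 days before Feb 28; 13 mod 7 = 6, so Sunday − 6 = Monday.
709 mod 7 = 2, so 709 days after a Monday is Monday + 2 = Wednesday.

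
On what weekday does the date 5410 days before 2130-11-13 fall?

First find the weekday of Nov 13, 2130. Doomsday rule: the anchor day for the 2100s is Sunday. For year 30: 30÷12 = 2 r 6, and 6÷4 = 1, so 2+6+1 = 9.
Sunday + 9 ≡ Tuesday — that's 2130's doomsday.
In November the doomsday date is Nov 7.
Nov 13 is 6 days after Nov 7; 6 mod 7 = 6, so Tuesday + 6 = Monday.
5410 mod 7 = 6, so 5410 days before a Monday is Monday − 6 = Tuesday.

Tuesday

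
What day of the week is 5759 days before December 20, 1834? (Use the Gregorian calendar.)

Dec 20, 1834 is a Saturday.
5759 mod 7 = 5, so 5759 days before a Saturday is Saturday − 5 = Monday.

Monday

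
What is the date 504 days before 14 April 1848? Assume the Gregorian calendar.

−366 (one year; includes Feb 29, 1848) → Apr 14, 1847 (138 left).
−14 → Mar 31, 1847 (end of Mar, 31 days; 124 left).
−31 → Feb 28, 1847 (end of Feb, 28 days; 93 left).
−28 → Jan 31, 1847 (end of Jan, 31 days; 65 left).
−31 → Dec 31, 1846 (end of Dec, 31 days; 34 left).
−31 → Nov 30, 1846 (end of Nov, 30 days; 3 left).
−3 → Nov 27, 1846.

November 27, 1846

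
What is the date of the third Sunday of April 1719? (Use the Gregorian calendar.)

April 16, 1719

April 1, 1719 is a Saturday.
The first Sunday is therefore April 2 (1 days later).
The third Sunday is 2 + 2×7 = April 16.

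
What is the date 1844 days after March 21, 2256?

April 8, 2261

+365 (one year) → Mar 21, 2257 (1479 left).
+365 (one year) → Mar 21, 2258 (1114 left).
+365 (one year) → Mar 21, 2259 (749 left).
+366 (one year; includes Feb 29, 2260) → Mar 21, 2260 (383 left).
Mar has 31 days: +11 → Apr 1, 2260 (372 left).
Apr has 30 days: +30 → May 1, 2260 (342 left).
May has 31 days: +31 → Jun 1, 2260 (311 left).
Jun has 30 days: +30 → Jul 1, 2260 (281 left).
Jul has 31 days: +31 → Aug 1, 2260 (250 left).
Aug has 31 days: +31 → Sep 1, 2260 (219 left).
Sep has 30 days: +30 → Oct 1, 2260 (189 left).
Oct has 31 days: +31 → Nov 1, 2260 (158 left).
Nov has 30 days: +30 → Dec 1, 2260 (128 left).
Dec has 31 days: +31 → Jan 1, 2261 (97 left).
Jan has 31 days: +31 → Feb 1, 2261 (66 left).
Feb has 28 days: +28 → Mar 1, 2261 (38 left).
Mar has 31 days: +31 → Apr 1, 2261 (7 left).
+7 → Apr 8, 2261.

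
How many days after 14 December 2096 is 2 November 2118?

7992

Dec 14, 2096 → Dec 14, 2097: 365 days.
Dec 14, 2097 → Dec 14, 2098: 365 days.
Dec 14, 2098 → Dec 14, 2099: 365 days.
Dec 14, 2099 → Dec 14, 2100: 365 days.
Dec 14, 2100 → Dec 14, 2101: 365 days.
Dec 14, 2101 → Dec 14, 2102: 365 days.
Dec 14, 2102 → Dec 14, 2103: 365 days.
Dec 14, 2103 → Dec 14, 2104: 366 days (Feb 29, 2104 is in that span).
Dec 14, 2104 → Dec 14, 2105: 365 days.
Dec 14, 2105 → Dec 14, 2106: 365 days.
Dec 14, 2106 → Dec 14, 2107: 365 days.
Dec 14, 2107 → Dec 14, 2108: 366 days (Feb 29, 2108 is in that span).
Dec 14, 2108 → Dec 14, 2109: 365 days.
Dec 14, 2109 → Dec 14, 2110: 365 days.
Dec 14, 2110 → Dec 14, 2111: 365 days.
Dec 14, 2111 → Dec 14, 2112: 366 days (Feb 29, 2112 is in that span).
Dec 14, 2112 → Dec 14, 2113: 365 days.
Dec 14, 2113 → Dec 14, 2114: 365 days.
Dec 14, 2114 → Dec 14, 2115: 365 days.
Dec 14, 2115 → Dec 14, 2116: 366 days (Feb 29, 2116 is in that span).
Dec 14, 2116 → Dec 14, 2117: 365 days.
Dec 14, 2117 → Jan 14, 2118: 31 days (December has 31).
Jan 14, 2118 → Feb 14, 2118: 31 days (January has 31).
Feb 14, 2118 → Mar 14, 2118: 28 days (February has 28).
Mar 14, 2118 → Apr 14, 2118: 31 days (March has 31).
Apr 14, 2118 → May 14, 2118: 30 days (April has 30).
May 14, 2118 → Jun 14, 2118: 31 days (May has 31).
Jun 14, 2118 → Jul 14, 2118: 30 days (June has 30).
Jul 14, 2118 → Aug 14, 2118: 31 days (July has 31).
Aug 14, 2118 → Sep 14, 2118: 31 days (August has 31).
Sep 14, 2118 → Oct 14, 2118: 30 days (September has 30).
Oct 14, 2118 → Nov 2, 2118: 19 days.
Total: 7992 days.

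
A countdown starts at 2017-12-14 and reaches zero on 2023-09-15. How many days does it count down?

Dec 14, 2017 → Dec 14, 2018: 365 days.
Dec 14, 2018 → Dec 14, 2019: 365 days.
Dec 14, 2019 → Dec 14, 2020: 366 days (Feb 29, 2020 is in that span).
Dec 14, 2020 → Dec 14, 2021: 365 days.
Dec 14, 2021 → Dec 14, 2022: 365 days.
Dec 14, 2022 → Jan 14, 2023: 31 days (December has 31).
Jan 14, 2023 → Feb 14, 2023: 31 days (January has 31).
Feb 14, 2023 → Mar 14, 2023: 28 days (February has 28).
Mar 14, 2023 → Apr 14, 2023: 31 days (March has 31).
Apr 14, 2023 → May 14, 2023: 30 days (April has 30).
May 14, 2023 → Jun 14, 2023: 31 days (May has 31).
Jun 14, 2023 → Jul 14, 2023: 30 days (June has 30).
Jul 14, 2023 → Aug 14, 2023: 31 days (July has 31).
Aug 14, 2023 → Sep 14, 2023: 31 days (August has 31).
Sep 14, 2023 → Sep 15, 2023: 1 days.
Total: 2101 days.

2101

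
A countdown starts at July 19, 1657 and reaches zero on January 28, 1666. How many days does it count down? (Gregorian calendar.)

Jul 19, 1657 → Jul 19, 1658: 365 days.
Jul 19, 1658 → Jul 19, 1659: 365 days.
Jul 19, 1659 → Jul 19, 1660: 366 days (Feb 29, 1660 is in that span).
Jul 19, 1660 → Jul 19, 1661: 365 days.
Jul 19, 1661 → Jul 19, 1662: 365 days.
Jul 19, 1662 → Jul 19, 1663: 365 days.
Jul 19, 1663 → Jul 19, 1664: 366 days (Feb 29, 1664 is in that span).
Jul 19, 1664 → Jul 19, 1665: 365 days.
Jul 19, 1665 → Aug 19, 1665: 31 days (July has 31).
Aug 19, 1665 → Sep 19, 1665: 31 days (August has 31).
Sep 19, 1665 → Oct 19, 1665: 30 days (September has 30).
Oct 19, 1665 → Nov 19, 1665: 31 days (October has 31).
Nov 19, 1665 → Dec 19, 1665: 30 days (November has 30).
Dec 19, 1665 → Jan 19, 1666: 31 days (December has 31).
Jan 19, 1666 → Jan 28, 1666: 9 days.
Total: 3115 days.

3115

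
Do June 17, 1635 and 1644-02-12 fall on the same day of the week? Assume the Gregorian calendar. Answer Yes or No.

From Jun 17, 1635 to Feb 12, 1644 is 3162 days.
3162 mod 7 = 5, so they are different weekdays.
(Jun 17, 1635 is a Sunday; Feb 12, 1644 is a Friday.)

No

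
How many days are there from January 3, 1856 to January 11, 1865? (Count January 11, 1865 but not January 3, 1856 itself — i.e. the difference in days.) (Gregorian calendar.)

Jan 3, 1856 → Jan 3, 1857: 366 days (Feb 29, 1856 is in that span).
Jan 3, 1857 → Jan 3, 1858: 365 days.
Jan 3, 1858 → Jan 3, 1859: 365 days.
Jan 3, 1859 → Jan 3, 1860: 365 days.
Jan 3, 1860 → Jan 3, 1861: 366 days (Feb 29, 1860 is in that span).
Jan 3, 1861 → Jan 3, 1862: 365 days.
Jan 3, 1862 → Jan 3, 1863: 365 days.
Jan 3, 1863 → Jan 3, 1864: 365 days.
Jan 3, 1864 → Feb 3, 1864: 31 days (January has 31).
Feb 3, 1864 → Mar 3, 1864: 29 days (February has 29).
Mar 3, 1864 → Apr 3, 1864: 31 days (March has 31).
Apr 3, 1864 → May 3, 1864: 30 days (April has 30).
May 3, 1864 → Jun 3, 1864: 31 days (May has 31).
Jun 3, 1864 → Jul 3, 1864: 30 days (June has 30).
Jul 3, 1864 → Aug 3, 1864: 31 days (July has 31).
Aug 3, 1864 → Sep 3, 1864: 31 days (August has 31).
Sep 3, 1864 → Oct 3, 1864: 30 days (September has 30).
Oct 3, 1864 → Nov 3, 1864: 31 days (October has 31).
Nov 3, 1864 → Dec 3, 1864: 30 days (November has 30).
Dec 3, 1864 → Jan 3, 1865: 31 days (December has 31).
Jan 3, 1865 → Jan 11, 1865: 8 days.
Total: 3296 days.

3296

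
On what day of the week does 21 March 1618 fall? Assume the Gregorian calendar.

Doomsday rule: the anchor day for the 1600s is Tuesday. For year 18: 18÷12 = 1 r 6, and 6÷4 = 1, so 1+6+1 = 8.
Tuesday + 8 ≡ Wednesday — that's 1618's doomsday.
In March the doomsday date is Mar 14.
Mar 21 is 7 days after Mar 14; 7 mod 7 = 0, so Wednesday + 0 = Wednesday.

Wednesday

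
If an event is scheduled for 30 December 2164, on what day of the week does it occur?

Doomsday rule: the anchor day for the 2100s is Sunday. For year 64: 64÷12 = 5 r 4, and 4÷4 = 1, so 5+4+1 = 10.
Sunday + 10 ≡ Wednesday — that's 2164's doomsday.
In December the doomsday date is Dec 12.
Dec 30 is 18 days after Dec 12; 18 mod 7 = 4, so Wednesday + 4 = Sunday.

Sunday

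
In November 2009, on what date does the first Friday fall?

November 6, 2009

November 1, 2009 is a Sunday.
The first Friday is therefore November 6 (5 days later).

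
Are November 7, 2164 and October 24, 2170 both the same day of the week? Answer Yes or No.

From Nov 7, 2164 to Oct 24, 2170 is 2177 days.
2177 mod 7 = 0, so they are the same weekday.
(Nov 7, 2164 is a Wednesday; Oct 24, 2170 is a Wednesday.)

Yes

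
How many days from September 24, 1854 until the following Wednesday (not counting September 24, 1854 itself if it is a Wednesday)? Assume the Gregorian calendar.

3

Sep 24, 1854 is a Sunday.
From Sunday to the next Wednesday is 3 days.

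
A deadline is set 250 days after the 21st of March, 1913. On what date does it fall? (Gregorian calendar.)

November 26, 1913

Mar has 31 days: +11 → Apr 1, 1913 (239 left).
Apr has 30 days: +30 → May 1, 1913 (209 left).
May has 31 days: +31 → Jun 1, 1913 (178 left).
Jun has 30 days: +30 → Jul 1, 1913 (148 left).
Jul has 31 days: +31 → Aug 1, 1913 (117 left).
Aug has 31 days: +31 → Sep 1, 1913 (86 left).
Sep has 30 days: +30 → Oct 1, 1913 (56 left).
Oct has 31 days: +31 → Nov 1, 1913 (25 left).
+25 → Nov 26, 1913.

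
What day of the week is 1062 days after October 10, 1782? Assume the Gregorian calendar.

First find the weekday of Oct 10, 1782. Doomsday rule: the anchor day for the 1700s is Sunday. For year 82: 82÷12 = 6 r 10, and 10÷4 = 2, so 6+10+2 = 18.
Sunday + 18 ≡ Thursday — that's 1782's doomsday.
In October the doomsday date is Oct 10.
Oct 10 is the doomsday itself: Thursday.
1062 mod 7 = 5, so 1062 days after a Thursday is Thursday + 5 = Tuesday.

Tuesday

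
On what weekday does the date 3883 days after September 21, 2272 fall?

Thursday

First find the weekday of Sep 21, 2272. Doomsday rule: the anchor day for the 2200s is Friday. For year 72: 72÷12 = 6 r 0, and 0÷4 = 0, so 6+0+0 = 6.
Friday + 6 ≡ Thursday — that's 2272's doomsday.
In September the doomsday date is Sep 5.
Sep 21 is 16 days after Sep 5; 16 mod 7 = 2, so Thursday + 2 = Saturday.
3883 mod 7 = 5, so 3883 days after a Saturday is Saturday + 5 = Thursday.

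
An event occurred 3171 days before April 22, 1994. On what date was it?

−365 (one year) → Apr 22, 1993 (2806 left).
−365 (one year) → Apr 22, 1992 (2441 left).
−366 (one year; includes Feb 29, 1992) → Apr 22, 1991 (2075 left).
−365 (one year) → Apr 22, 1990 (1710 left).
−365 (one year) → Apr 22, 1989 (1345 left).
−365 (one year) → Apr 22, 1988 (980 left).
−366 (one year; includes Feb 29, 1988) → Apr 22, 1987 (614 left).
−365 (one year) → Apr 22, 1986 (249 left).
−22 → Mar 31, 1986 (end of Mar, 31 days; 227 left).
−31 → Feb 28, 1986 (end of Feb, 28 days; 196 left).
−28 → Jan 31, 1986 (end of Jan, 31 days; 168 left).
−31 → Dec 31, 1985 (end of Dec, 31 days; 137 left).
−31 → Nov 30, 1985 (end of Nov, 30 days; 106 left).
−30 → Oct 31, 1985 (end of Oct, 31 days; 76 left).
−31 → Sep 30, 1985 (end of Sep, 30 days; 45 left).
−30 → Aug 31, 1985 (end of Aug, 31 days; 15 left).
−15 → Aug 16, 1985.

August 16, 1985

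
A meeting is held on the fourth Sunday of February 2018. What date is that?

February 1, 2018 is a Thursday.
The first Sunday is therefore February 4 (3 days later).
The fourth Sunday is 4 + 3×7 = February 25.

February 25, 2018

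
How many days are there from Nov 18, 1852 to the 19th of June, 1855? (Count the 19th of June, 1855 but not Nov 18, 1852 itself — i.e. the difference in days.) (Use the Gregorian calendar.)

943

Nov 18, 1852 → Nov 18, 1853: 365 days.
Nov 18, 1853 → Nov 18, 1854: 365 days.
Nov 18, 1854 → Dec 18, 1854: 30 days (November has 30).
Dec 18, 1854 → Jan 18, 1855: 31 days (December has 31).
Jan 18, 1855 → Feb 18, 1855: 31 days (January has 31).
Feb 18, 1855 → Mar 18, 1855: 28 days (February has 28).
Mar 18, 1855 → Apr 18, 1855: 31 days (March has 31).
Apr 18, 1855 → May 18, 1855: 30 days (April has 30).
May 18, 1855 → Jun 18, 1855: 31 days (May has 31).
Jun 18, 1855 → Jun 19, 1855: 1 days.
Total: 943 days.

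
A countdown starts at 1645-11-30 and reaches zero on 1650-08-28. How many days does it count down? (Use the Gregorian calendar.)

Nov 30, 1645 → Nov 30, 1646: 365 days.
Nov 30, 1646 → Nov 30, 1647: 365 days.
Nov 30, 1647 → Nov 30, 1648: 366 days (Feb 29, 1648 is in that span).
Nov 30, 1648 → Nov 30, 1649: 365 days.
Nov 30, 1649 → Dec 30, 1649: 30 days (November has 30).
Dec 30, 1649 → Jan 30, 1650: 31 days (December has 31).
Jan 30, 1650 → Feb 28, 1650: 29 days (January has 31).
Feb 28, 1650 → Mar 28, 1650: 28 days (February has 28).
Mar 28, 1650 → Apr 28, 1650: 31 days (March has 31).
Apr 28, 1650 → May 28, 1650: 30 days (April has 30).
May 28, 1650 → Jun 28, 1650: 31 days (May has 31).
Jun 28, 1650 → Jul 28, 1650: 30 days (June has 30).
Jul 28, 1650 → Aug 28, 1650: 31 days.
Total: 1732 days.

1732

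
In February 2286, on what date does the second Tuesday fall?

February 1, 2286 is a Monday.
The first Tuesday is therefore February 2 (1 days later).
The second Tuesday is 2 + 1×7 = February 9.

February 9, 2286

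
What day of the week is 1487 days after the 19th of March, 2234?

First find the weekday of Mar 19, 2234. Doomsday rule: the anchor day for the 2200s is Friday. For year 34: 34÷12 = 2 r 10, and 10÷4 = 2, so 2+10+2 = 14.
Friday + 14 ≡ Friday — that's 2234's doomsday.
In March the doomsday date is Mar 14.
Mar 19 is 5 days after Mar 14; 5 mod 7 = 5, so Friday + 5 = Wednesday.
1487 mod 7 = 3, so 1487 days after a Wednesday is Wednesday + 3 = Saturday.

Saturday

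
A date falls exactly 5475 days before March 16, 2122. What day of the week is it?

First find the weekday of Mar 16, 2122. Doomsday rule: the anchor day for the 2100s is Sunday. For year 22: 22÷12 = 1 r 10, and 10÷4 = 2, so 1+10+2 = 13.
Sunday + 13 ≡ Saturday — that's 2122's doomsday.
In March the doomsday date is Mar 14.
Mar 16 is 2 days after Mar 14; 2 mod 7 = 2, so Saturday + 2 = Monday.
5475 mod 7 = 1, so 5475 days before a Monday is Monday − 1 = Sunday.

Sunday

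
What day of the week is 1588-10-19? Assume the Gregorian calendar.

Doomsday rule: the anchor day for the 1500s is Wednesday. For year 88: 88÷12 = 7 r 4, and 4÷4 = 1, so 7+4+1 = 12.
Wednesday + 12 ≡ Monday — that's 1588's doomsday.
In October the doomsday date is Oct 10.
Oct 19 is 9 days after Oct 10; 9 mod 7 = 2, so Monday + 2 = Wednesday.

Wednesday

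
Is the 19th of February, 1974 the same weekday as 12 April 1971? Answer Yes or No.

No

From Apr 12, 1971 to Feb 19, 1974 is 1044 days.
1044 mod 7 = 1, so they are different weekdays.
(Apr 12, 1971 is a Monday; Feb 19, 1974 is a Tuesday.)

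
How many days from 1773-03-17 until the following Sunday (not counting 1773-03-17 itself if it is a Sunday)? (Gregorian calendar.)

4

Mar 17, 1773 is a Wednesday.
From Wednesday to the next Sunday is 4 days.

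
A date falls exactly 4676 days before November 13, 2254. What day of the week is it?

Monday

First find the weekday of Nov 13, 2254. Doomsday rule: the anchor day for the 2200s is Friday. For year 54: 54÷12 = 4 r 6, and 6÷4 = 1, so 4+6+1 = 11.
Friday + 11 ≡ Tuesday — that's 2254's doomsday.
In November the doomsday date is Nov 7.
Nov 13 is 6 days after Nov 7; 6 mod 7 = 6, so Tuesday + 6 = Monday.
4676 mod 7 = 0, so 4676 days before a Monday is Monday − 0 = Monday.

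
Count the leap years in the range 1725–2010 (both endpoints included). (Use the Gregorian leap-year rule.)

69

Multiples of 4 in [1725,2010]: 71.
Of those, multiples of 100: 3 (not leap unless ÷400).
Multiples of 400: 1.
Leap years = 71 − 3 + 1 = 69.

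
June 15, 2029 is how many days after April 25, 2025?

Apr 25, 2025 → Apr 25, 2026: 365 days.
Apr 25, 2026 → Apr 25, 2027: 365 days.
Apr 25, 2027 → Apr 25, 2028: 366 days (Feb 29, 2028 is in that span).
Apr 25, 2028 → Apr 25, 2029: 365 days.
Apr 25, 2029 → May 25, 2029: 30 days (April has 30).
May 25, 2029 → Jun 15, 2029: 21 days.
Total: 1512 days.

1512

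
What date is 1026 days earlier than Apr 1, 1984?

June 10, 1981

−366 (one year; includes Feb 29, 1984) → Apr 1, 1983 (660 left).
−365 (one year) → Apr 1, 1982 (295 left).
−1 → Mar 31, 1982 (end of Mar, 31 days; 294 left).
−31 → Feb 28, 1982 (end of Feb, 28 days; 263 left).
−28 → Jan 31, 1982 (end of Jan, 31 days; 235 left).
−31 → Dec 31, 1981 (end of Dec, 31 days; 204 left).
−31 → Nov 30, 1981 (end of Nov, 30 days; 173 left).
−30 → Oct 31, 1981 (end of Oct, 31 days; 143 left).
−31 → Sep 30, 1981 (end of Sep, 30 days; 112 left).
−30 → Aug 31, 1981 (end of Aug, 31 days; 82 left).
−31 → Jul 31, 1981 (end of Jul, 31 days; 51 left).
−31 → Jun 30, 1981 (end of Jun, 30 days; 20 left).
−20 → Jun 10, 1981.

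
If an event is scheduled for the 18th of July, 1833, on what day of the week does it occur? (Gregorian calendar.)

Thursday

January 1, 1833 is a Tuesday.
Jan 1, 1833 → Feb 1, 1833: 31 days (January has 31).
Feb 1, 1833 → Mar 1, 1833: 28 days (February has 28).
Mar 1, 1833 → Apr 1, 1833: 31 days (March has 31).
Apr 1, 1833 → May 1, 1833: 30 days (April has 30).
May 1, 1833 → Jun 1, 1833: 31 days (May has 31).
Jun 1, 1833 → Jul 1, 1833: 30 days (June has 30).
Jul 1, 1833 → Jul 18, 1833: 17 days.
Total: 198 days.
198 mod 7 = 2, so Tuesday + 2 = Thursday.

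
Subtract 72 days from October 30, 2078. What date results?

−30 → Sep 30, 2078 (end of Sep, 30 days; 42 left).
−30 → Aug 31, 2078 (end of Aug, 31 days; 12 left).
−12 → Aug 19, 2078.

August 19, 2078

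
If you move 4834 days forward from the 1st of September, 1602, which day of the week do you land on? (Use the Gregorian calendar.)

First find the weekday of Sep 1, 1602. Doomsday rule: the anchor day for the 1600s is Tuesday. For year 02: 2÷12 = 0 r 2, and 2÷4 = 0, so 0+2+0 = 2.
Tuesday + 2 ≡ Thursday — that's 1602's doomsday.
In September the doomsday date is Sep 5.
Sep 1 is 4 days before Sep 5; 4 mod 7 = 4, so Thursday − 4 = Sunday.
4834 mod 7 = 4, so 4834 days after a Sunday is Sunday + 4 = Thursday.

Thursday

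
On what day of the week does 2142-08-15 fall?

Wednesday

Doomsday rule: the anchor day for the 2100s is Sunday. For year 42: 42÷12 = 3 r 6, and 6÷4 = 1, so 3+6+1 = 10.
Sunday + 10 ≡ Wednesday — that's 2142's doomsday.
In August the doomsday date is Aug 8.
Aug 15 is 7 days after Aug 8; 7 mod 7 = 0, so Wednesday + 0 = Wednesday.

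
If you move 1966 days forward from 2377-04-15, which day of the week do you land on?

Thursday

Apr 15, 2377 is a Friday.
1966 mod 7 = 6, so 1966 days after a Friday is Friday + 6 = Thursday.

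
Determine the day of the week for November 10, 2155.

Monday

Doomsday rule: the anchor day for the 2100s is Sunday. For year 55: 55÷12 = 4 r 7, and 7÷4 = 1, so 4+7+1 = 12.
Sunday + 12 ≡ Friday — that's 2155's doomsday.
In November the doomsday date is Nov 7.
Nov 10 is 3 days after Nov 7; 3 mod 7 = 3, so Friday + 3 = Monday.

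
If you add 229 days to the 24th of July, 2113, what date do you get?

Jul has 31 days: +8 → Aug 1, 2113 (221 left).
Aug has 31 days: +31 → Sep 1, 2113 (190 left).
Sep has 30 days: +30 → Oct 1, 2113 (160 left).
Oct has 31 days: +31 → Nov 1, 2113 (129 left).
Nov has 30 days: +30 → Dec 1, 2113 (99 left).
Dec has 31 days: +31 → Jan 1, 2114 (68 left).
Jan has 31 days: +31 → Feb 1, 2114 (37 left).
Feb has 28 days: +28 → Mar 1, 2114 (9 left).
+9 → Mar 10, 2114.

March 10, 2114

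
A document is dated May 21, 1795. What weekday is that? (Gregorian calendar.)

Thursday

Doomsday rule: the anchor day for the 1700s is Sunday. For year 95: 95÷12 = 7 r 11, and 11÷4 = 2, so 7+11+2 = 20.
Sunday + 20 ≡ Saturday — that's 1795's doomsday.
In May the doomsday date is May 9.
May 21 is 12 days after May 9; 12 mod 7 = 5, so Saturday + 5 = Thursday.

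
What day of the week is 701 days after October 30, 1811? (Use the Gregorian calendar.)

Thursday

Oct 30, 1811 is a Wednesday.
701 mod 7 = 1, so 701 days after a Wednesday is Wednesday + 1 = Thursday.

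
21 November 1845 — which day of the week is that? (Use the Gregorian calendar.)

Friday

Doomsday rule: the anchor day for the 1800s is Friday. For year 45: 45÷12 = 3 r 9, and 9÷4 = 2, so 3+9+2 = 14.
Friday + 14 ≡ Friday — that's 1845's doomsday.
In November the doomsday date is Nov 7.
Nov 21 is 14 days after Nov 7; 14 mod 7 = 0, so Friday + 0 = Friday.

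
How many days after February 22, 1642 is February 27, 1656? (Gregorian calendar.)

5118

Feb 22, 1642 → Feb 22, 1643: 365 days.
Feb 22, 1643 → Feb 22, 1644: 365 days.
Feb 22, 1644 → Feb 22, 1645: 366 days (Feb 29, 1644 is in that span).
Feb 22, 1645 → Feb 22, 1646: 365 days.
Feb 22, 1646 → Feb 22, 1647: 365 days.
Feb 22, 1647 → Feb 22, 1648: 365 days.
Feb 22, 1648 → Feb 22, 1649: 366 days (Feb 29, 1648 is in that span).
Feb 22, 1649 → Feb 22, 1650: 365 days.
Feb 22, 1650 → Feb 22, 1651: 365 days.
Feb 22, 1651 → Feb 22, 1652: 365 days.
Feb 22, 1652 → Feb 22, 1653: 366 days (Feb 29, 1652 is in that span).
Feb 22, 1653 → Feb 22, 1654: 365 days.
Feb 22, 1654 → Feb 22, 1655: 365 days.
Feb 22, 1655 → Mar 22, 1655: 28 days (February has 28).
Mar 22, 1655 → Apr 22, 1655: 31 days (March has 31).
Apr 22, 1655 → May 22, 1655: 30 days (April has 30).
May 22, 1655 → Jun 22, 1655: 31 days (May has 31).
Jun 22, 1655 → Jul 22, 1655: 30 days (June has 30).
Jul 22, 1655 → Aug 22, 1655: 31 days (July has 31).
Aug 22, 1655 → Sep 22, 1655: 31 days (August has 31).
Sep 22, 1655 → Oct 22, 1655: 30 days (September has 30).
Oct 22, 1655 → Nov 22, 1655: 31 days (October has 31).
Nov 22, 1655 → Dec 22, 1655: 30 days (November has 30).
Dec 22, 1655 → Jan 22, 1656: 31 days (December has 31).
Jan 22, 1656 → Feb 22, 1656: 31 days (January has 31).
Feb 22, 1656 → Feb 27, 1656: 5 days.
Total: 5118 days.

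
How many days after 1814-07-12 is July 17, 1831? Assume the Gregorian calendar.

Jul 12, 1814 → Jul 12, 1815: 365 days.
Jul 12, 1815 → Jul 12, 1816: 366 days (Feb 29, 1816 is in that span).
Jul 12, 1816 → Jul 12, 1817: 365 days.
Jul 12, 1817 → Jul 12, 1818: 365 days.
Jul 12, 1818 → Jul 12, 1819: 365 days.
Jul 12, 1819 → Jul 12, 1820: 366 days (Feb 29, 1820 is in that span).
Jul 12, 1820 → Jul 12, 1821: 365 days.
Jul 12, 1821 → Jul 12, 1822: 365 days.
Jul 12, 1822 → Jul 12, 1823: 365 days.
Jul 12, 1823 → Jul 12, 1824: 366 days (Feb 29, 1824 is in that span).
Jul 12, 1824 → Jul 12, 1825: 365 days.
Jul 12, 1825 → Jul 12, 1826: 365 days.
Jul 12, 1826 → Jul 12, 1827: 365 days.
Jul 12, 1827 → Jul 12, 1828: 366 days (Feb 29, 1828 is in that span).
Jul 12, 1828 → Jul 12, 1829: 365 days.
Jul 12, 1829 → Jul 12, 1830: 365 days.
Jul 12, 1830 → Aug 12, 1830: 31 days (July has 31).
Aug 12, 1830 → Sep 12, 1830: 31 days (August has 31).
Sep 12, 1830 → Oct 12, 1830: 30 days (September has 30).
Oct 12, 1830 → Nov 12, 1830: 31 days (October has 31).
Nov 12, 1830 → Dec 12, 1830: 30 days (November has 30).
Dec 12, 1830 → Jan 12, 1831: 31 days (December has 31).
Jan 12, 1831 → Feb 12, 1831: 31 days (January has 31).
Feb 12, 1831 → Mar 12, 1831: 28 days (February has 28).
Mar 12, 1831 → Apr 12, 1831: 31 days (March has 31).
Apr 12, 1831 → May 12, 1831: 30 days (April has 30).
May 12, 1831 → Jun 12, 1831: 31 days (May has 31).
Jun 12, 1831 → Jul 12, 1831: 30 days (June has 30).
Jul 12, 1831 → Jul 17, 1831: 5 days.
Total: 6214 days.

6214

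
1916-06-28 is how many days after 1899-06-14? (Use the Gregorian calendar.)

6223

Jun 14, 1899 → Jun 14, 1900: 365 days.
Jun 14, 1900 → Jun 14, 1901: 365 days.
Jun 14, 1901 → Jun 14, 1902: 365 days.
Jun 14, 1902 → Jun 14, 1903: 365 days.
Jun 14, 1903 → Jun 14, 1904: 366 days (Feb 29, 1904 is in that span).
Jun 14, 1904 → Jun 14, 1905: 365 days.
Jun 14, 1905 → Jun 14, 1906: 365 days.
Jun 14, 1906 → Jun 14, 1907: 365 days.
Jun 14, 1907 → Jun 14, 1908: 366 days (Feb 29, 1908 is in that span).
Jun 14, 1908 → Jun 14, 1909: 365 days.
Jun 14, 1909 → Jun 14, 1910: 365 days.
Jun 14, 1910 → Jun 14, 1911: 365 days.
Jun 14, 1911 → Jun 14, 1912: 366 days (Feb 29, 1912 is in that span).
Jun 14, 1912 → Jun 14, 1913: 365 days.
Jun 14, 1913 → Jun 14, 1914: 365 days.
Jun 14, 1914 → Jun 14, 1915: 365 days.
Jun 14, 1915 → Jul 14, 1915: 30 days (June has 30).
Jul 14, 1915 → Aug 14, 1915: 31 days (July has 31).
Aug 14, 1915 → Sep 14, 1915: 31 days (August has 31).
Sep 14, 1915 → Oct 14, 1915: 30 days (September has 30).
Oct 14, 1915 → Nov 14, 1915: 31 days (October has 31).
Nov 14, 1915 → Dec 14, 1915: 30 days (November has 30).
Dec 14, 1915 → Jan 14, 1916: 31 days (December has 31).
Jan 14, 1916 → Feb 14, 1916: 31 days (January has 31).
Feb 14, 1916 → Mar 14, 1916: 29 days (February has 29).
Mar 14, 1916 → Apr 14, 1916: 31 days (March has 31).
Apr 14, 1916 → May 14, 1916: 30 days (April has 30).
May 14, 1916 → Jun 14, 1916: 31 days (May has 31).
Jun 14, 1916 → Jun 28, 1916: 14 days.
Total: 6223 days.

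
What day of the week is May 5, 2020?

Tuesday

January 1, 2020 is a Wednesday.
Jan 1, 2020 → Feb 1, 2020: 31 days (January has 31).
Feb 1, 2020 → Mar 1, 2020: 29 days (February has 29).
Mar 1, 2020 → Apr 1, 2020: 31 days (March has 31).
Apr 1, 2020 → May 1, 2020: 30 days (April has 30).
May 1, 2020 → May 5, 2020: 4 days.
Total: 125 days.
125 mod 7 = 6, so Wednesday + 6 = Tuesday.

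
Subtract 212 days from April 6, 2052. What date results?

September 7, 2051

−6 → Mar 31, 2052 (end of Mar, 31 days; 206 left).
−31 → Feb 29, 2052 (end of Feb, 29 days; 175 left).
−29 → Jan 31, 2052 (end of Jan, 31 days; 146 left).
−31 → Dec 31, 2051 (end of Dec, 31 days; 115 left).
−31 → Nov 30, 2051 (end of Nov, 30 days; 84 left).
−30 → Oct 31, 2051 (end of Oct, 31 days; 54 left).
−31 → Sep 30, 2051 (end of Sep, 30 days; 23 left).
−23 → Sep 7, 2051.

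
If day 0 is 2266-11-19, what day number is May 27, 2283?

Nov 19, 2266 → Nov 19, 2267: 365 days.
Nov 19, 2267 → Nov 19, 2268: 366 days (Feb 29, 2268 is in that span).
Nov 19, 2268 → Nov 19, 2269: 365 days.
Nov 19, 2269 → Nov 19, 2270: 365 days.
Nov 19, 2270 → Nov 19, 2271: 365 days.
Nov 19, 2271 → Nov 19, 2272: 366 days (Feb 29, 2272 is in that span).
Nov 19, 2272 → Nov 19, 2273: 365 days.
Nov 19, 2273 → Nov 19, 2274: 365 days.
Nov 19, 2274 → Nov 19, 2275: 365 days.
Nov 19, 2275 → Nov 19, 2276: 366 days (Feb 29, 2276 is in that span).
Nov 19, 2276 → Nov 19, 2277: 365 days.
Nov 19, 2277 → Nov 19, 2278: 365 days.
Nov 19, 2278 → Nov 19, 2279: 365 days.
Nov 19, 2279 → Nov 19, 2280: 366 days (Feb 29, 2280 is in that span).
Nov 19, 2280 → Nov 19, 2281: 365 days.
Nov 19, 2281 → Nov 19, 2282: 365 days.
Nov 19, 2282 → Dec 19, 2282: 30 days (November has 30).
Dec 19, 2282 → Jan 19, 2283: 31 days (December has 31).
Jan 19, 2283 → Feb 19, 2283: 31 days (January has 31).
Feb 19, 2283 → Mar 19, 2283: 28 days (February has 28).
Mar 19, 2283 → Apr 19, 2283: 31 days (March has 31).
Apr 19, 2283 → May 19, 2283: 30 days (April has 30).
May 19, 2283 → May 27, 2283: 8 days.
Total: 6033 days.

6033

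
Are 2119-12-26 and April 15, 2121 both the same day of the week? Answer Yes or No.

Yes

From Dec 26, 2119 to Apr 15, 2121 is 476 days.
476 mod 7 = 0, so they are the same weekday.
(Dec 26, 2119 is a Tuesday; Apr 15, 2121 is a Tuesday.)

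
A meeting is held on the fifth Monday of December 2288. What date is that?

December 1, 2288 is a Saturday.
The first Monday is therefore December 3 (2 days later).
The fifth Monday is 3 + 4×7 = December 31.

December 31, 2288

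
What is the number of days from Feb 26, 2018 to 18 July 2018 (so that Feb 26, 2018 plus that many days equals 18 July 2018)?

142

Feb 26, 2018 → Mar 26, 2018: 28 days (February has 28).
Mar 26, 2018 → Apr 26, 2018: 31 days (March has 31).
Apr 26, 2018 → May 26, 2018: 30 days (April has 30).
May 26, 2018 → Jun 26, 2018: 31 days (May has 31).
Jun 26, 2018 → Jul 18, 2018: 22 days.
Total: 142 days.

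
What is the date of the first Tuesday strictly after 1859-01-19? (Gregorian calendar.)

Jan 19, 1859 is a Wednesday.
From Wednesday to the next Tuesday is 6 days.
Jan 19, 1859 + 6 = Jan 25, 1859.

January 25, 1859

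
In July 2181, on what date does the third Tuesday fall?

July 1, 2181 is a Sunday.
The first Tuesday is therefore July 3 (2 days later).
The third Tuesday is 3 + 2×7 = July 17.

July 17, 2181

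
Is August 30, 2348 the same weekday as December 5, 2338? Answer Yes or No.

Yes

From Dec 5, 2338 to Aug 30, 2348 is 3556 days.
3556 mod 7 = 0, so they are the same weekday.
(Dec 5, 2338 is a Monday; Aug 30, 2348 is a Monday.)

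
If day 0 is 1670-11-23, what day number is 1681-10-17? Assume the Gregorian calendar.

3981

Nov 23, 1670 → Nov 23, 1671: 365 days.
Nov 23, 1671 → Nov 23, 1672: 366 days (Feb 29, 1672 is in that span).
Nov 23, 1672 → Nov 23, 1673: 365 days.
Nov 23, 1673 → Nov 23, 1674: 365 days.
Nov 23, 1674 → Nov 23, 1675: 365 days.
Nov 23, 1675 → Nov 23, 1676: 366 days (Feb 29, 1676 is in that span).
Nov 23, 1676 → Nov 23, 1677: 365 days.
Nov 23, 1677 → Nov 23, 1678: 365 days.
Nov 23, 1678 → Nov 23, 1679: 365 days.
Nov 23, 1679 → Nov 23, 1680: 366 days (Feb 29, 1680 is in that span).
Nov 23, 1680 → Dec 23, 1680: 30 days (November has 30).
Dec 23, 1680 → Jan 23, 1681: 31 days (December has 31).
Jan 23, 1681 → Feb 23, 1681: 31 days (January has 31).
Feb 23, 1681 → Mar 23, 1681: 28 days (February has 28).
Mar 23, 1681 → Apr 23, 1681: 31 days (March has 31).
Apr 23, 1681 → May 23, 1681: 30 days (April has 30).
May 23, 1681 → Jun 23, 1681: 31 days (May has 31).
Jun 23, 1681 → Jul 23, 1681: 30 days (June has 30).
Jul 23, 1681 → Aug 23, 1681: 31 days (July has 31).
Aug 23, 1681 → Sep 23, 1681: 31 days (August has 31).
Sep 23, 1681 → Oct 17, 1681: 24 days.
Total: 3981 days.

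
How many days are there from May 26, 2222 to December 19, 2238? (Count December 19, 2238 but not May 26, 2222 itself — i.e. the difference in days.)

May 26, 2222 → May 26, 2223: 365 days.
May 26, 2223 → May 26, 2224: 366 days (Feb 29, 2224 is in that span).
May 26, 2224 → May 26, 2225: 365 days.
May 26, 2225 → May 26, 2226: 365 days.
May 26, 2226 → May 26, 2227: 365 days.
May 26, 2227 → May 26, 2228: 366 days (Feb 29, 2228 is in that span).
May 26, 2228 → May 26, 2229: 365 days.
May 26, 2229 → May 26, 2230: 365 days.
May 26, 2230 → May 26, 2231: 365 days.
May 26, 2231 → May 26, 2232: 366 days (Feb 29, 2232 is in that span).
May 26, 2232 → May 26, 2233: 365 days.
May 26, 2233 → May 26, 2234: 365 days.
May 26, 2234 → May 26, 2235: 365 days.
May 26, 2235 → May 26, 2236: 366 days (Feb 29, 2236 is in that span).
May 26, 2236 → May 26, 2237: 365 days.
May 26, 2237 → May 26, 2238: 365 days.
May 26, 2238 → Jun 26, 2238: 31 days (May has 31).
Jun 26, 2238 → Jul 26, 2238: 30 days (June has 30).
Jul 26, 2238 → Aug 26, 2238: 31 days (July has 31).
Aug 26, 2238 → Sep 26, 2238: 31 days (August has 31).
Sep 26, 2238 → Oct 26, 2238: 30 days (September has 30).
Oct 26, 2238 → Nov 26, 2238: 31 days (October has 31).
Nov 26, 2238 → Dec 19, 2238: 23 days.
Total: 6051 days.

6051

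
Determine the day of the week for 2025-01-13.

Monday

Doomsday rule: the anchor day for the 2000s is Tuesday. For year 25: 25÷12 = 2 r 1, and 1÷4 = 0, so 2+1+0 = 3.
Tuesday + 3 ≡ Friday — that's 2025's doomsday.
In January the doomsday date is Jan 3 (2025 is not a leap year).
Jan 13 is 10 days after Jan 3; 10 mod 7 = 3, so Friday + 3 = Monday.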